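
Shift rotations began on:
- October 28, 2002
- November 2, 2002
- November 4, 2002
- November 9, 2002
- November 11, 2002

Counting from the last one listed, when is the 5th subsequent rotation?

November 30, 2002

Gaps: 5, 2, 5, 2 days — not constant, but cyclic with period 2.
The events fall on every Monday and Saturday.
The following Saturday is November 16, 2002.
Next Monday: November 18, 2002.
The following Saturday is November 23, 2002.
The following Monday is November 25, 2002.
Next Saturday: November 30, 2002.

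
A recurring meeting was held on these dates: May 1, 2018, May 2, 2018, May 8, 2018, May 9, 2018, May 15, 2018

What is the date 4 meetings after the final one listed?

May 29, 2018

Every event lands on a Tuesday or Wednesday (gaps cycle 1, 6, 1, 6).
So the schedule is: every Tuesday and Wednesday.
The following Wednesday is May 16, 2018.
Next Tuesday: May 22, 2018.
Next Wednesday: May 23, 2018.
Next Tuesday: May 29, 2018.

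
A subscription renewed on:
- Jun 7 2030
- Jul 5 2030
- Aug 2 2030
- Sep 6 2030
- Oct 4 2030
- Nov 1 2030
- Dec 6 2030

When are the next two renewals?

Gaps: 28, 28, 35, 28, 28, 35 days — a mix of 28 and 35. Every date is a Friday.
Each is the 1st Friday of its month.
1st Friday of January 2031: Jan 3 2031.
1st Friday of February 2031: Feb 7 2031.

Jan 3 2031, Feb 7 2031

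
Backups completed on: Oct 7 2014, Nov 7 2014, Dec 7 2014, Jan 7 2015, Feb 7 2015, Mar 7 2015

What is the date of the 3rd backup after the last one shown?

Each date is the 7th; the gaps (31, 30, 31, 31, 28) track the month lengths.
The rule is the 7th of each month.
Next: April 2015 → Apr 7 2015.
May 2015: May 7 2015.
Next: June 2015 → Jun 7 2015.

Jun 7 2015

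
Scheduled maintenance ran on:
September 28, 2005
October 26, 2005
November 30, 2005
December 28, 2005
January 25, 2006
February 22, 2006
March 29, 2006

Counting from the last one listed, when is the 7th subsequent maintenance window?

Every date is a Wednesday; gaps 28, 35, 28, 28, 28, 35 days.
Each is the last Wednesday of its month (at least one falls on the 29th or later, ruling out '4th Wednesday').
April 2006 ends with Wednesday April 26, 2006.
Last Wednesday of May 2006: May 31, 2006.
Last Wednesday of June 2006: June 28, 2006.
Last Wednesday of July 2006: July 26, 2006.
Last Wednesday of August 2006: August 30, 2006.
Last Wednesday of September 2006: September 27, 2006.
Last Wednesday of October 2006: October 25, 2006.

October 25, 2006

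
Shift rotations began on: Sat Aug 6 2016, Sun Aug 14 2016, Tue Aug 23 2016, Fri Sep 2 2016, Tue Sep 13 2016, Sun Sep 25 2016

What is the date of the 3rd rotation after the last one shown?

Intervals are 8, 9, 10, 11, 12 days — an arithmetic progression with common difference 1.
Next gap: 13 days. Sun Sep 25 2016 + 13 days = Sat Oct 8 2016.
Next gap: 14 days. Sat Oct 8 2016 + 14 days = Sat Oct 22 2016.
Next gap: 15 days. Sat Oct 22 2016 + 15 days = Sun Nov 6 2016.

Sun Nov 6 2016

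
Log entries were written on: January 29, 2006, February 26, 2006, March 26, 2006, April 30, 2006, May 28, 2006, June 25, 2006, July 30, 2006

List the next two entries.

Every date is a Sunday; gaps 28, 28, 35, 28, 28, 35 days.
Each is the last Sunday of its month (at least one falls on the 29th or later, ruling out '4th Sunday').
Last Sunday of August 2006: August 27, 2006.
Last Sunday of September 2006: September 24, 2006.

August 27, 2006; September 24, 2006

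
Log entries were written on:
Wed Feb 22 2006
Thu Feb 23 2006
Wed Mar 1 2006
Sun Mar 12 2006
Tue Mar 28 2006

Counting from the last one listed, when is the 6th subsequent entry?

The spacing grows by 5 each time: 1, 6, 11, 16 days.
Next gap: 21 days. Tue Mar 28 2006 + 21 days = Tue Apr 18 2006.
Next gap: 26 days. Tue Apr 18 2006 + 26 days = Sun May 14 2006.
Next gap: 31 days. Sun May 14 2006 + 31 days = Wed Jun 14 2006.
Next gap: 36 days. Wed Jun 14 2006 + 36 days = Thu Jul 20 2006.
Next gap: 41 days. Thu Jul 20 2006 + 41 days = Wed Aug 30 2006.
Next gap: 46 days. Wed Aug 30 2006 + 46 days = Sun Oct 15 2006.

Sun Oct 15 2006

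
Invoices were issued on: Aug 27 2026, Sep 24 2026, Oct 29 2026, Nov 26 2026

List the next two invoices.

Dec 31 2026, Jan 28 2027

Every date is a Thursday; gaps 28, 35, 28 days.
Each is the last Thursday of its month (at least one falls on the 29th or later, ruling out '4th Thursday').
December 2026 ends with Thursday Dec 31 2026.
January 2027 ends with Thursday Jan 28 2027.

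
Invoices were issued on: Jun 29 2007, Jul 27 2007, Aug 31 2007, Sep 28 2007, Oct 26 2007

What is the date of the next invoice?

Nov 30 2007

All Fridays; the gaps (28, 35, 28, 28) vary with month length.
This is the last Friday of each month.
November 2007 ends with Friday Nov 30 2007.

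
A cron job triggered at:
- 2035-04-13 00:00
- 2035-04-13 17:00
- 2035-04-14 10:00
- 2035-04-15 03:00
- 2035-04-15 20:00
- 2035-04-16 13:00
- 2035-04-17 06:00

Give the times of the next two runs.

Gaps: 17, 17, 17, 17, 17, 17 hours — each event is 17 hours after the previous one.
2035-04-17 06:00 + 17 h = 2035-04-17 23:00.
2035-04-17 23:00 + 17 h = 2035-04-18 16:00.

2035-04-17 23:00, 2035-04-18 16:00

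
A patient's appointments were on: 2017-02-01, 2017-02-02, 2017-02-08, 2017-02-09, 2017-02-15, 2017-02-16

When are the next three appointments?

2017-02-22, 2017-02-23, 2017-03-01

Gaps: 1, 6, 1, 6, 1 days — not constant, but cyclic with period 2.
The events fall on every Wednesday and Thursday.
Next Wednesday: 2017-02-22.
Next Thursday: 2017-02-23.
Next Wednesday: 2017-03-01.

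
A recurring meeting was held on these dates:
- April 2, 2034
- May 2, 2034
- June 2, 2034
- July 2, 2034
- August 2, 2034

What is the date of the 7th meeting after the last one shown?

March 2, 2035

Each date is the 2nd; the gaps (30, 31, 30, 31) track the month lengths.
The rule is the 2nd of each month.
September 2034: September 2, 2034.
Next: October 2034 → October 2, 2034.
November 2034: November 2, 2034.
December 2034: December 2, 2034.
Next: January 2035 → January 2, 2035.
February 2035: February 2, 2035.
March 2035: March 2, 2035.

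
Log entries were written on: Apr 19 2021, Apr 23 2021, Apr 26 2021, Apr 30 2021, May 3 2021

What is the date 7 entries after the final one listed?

May 28 2021

Every event lands on a Monday or Friday (gaps cycle 4, 3, 4, 3).
So the schedule is: every Monday and Friday.
The following Friday is May 7 2021.
Next Monday: May 10 2021.
The following Friday is May 14 2021.
Next Monday: May 17 2021.
Next Friday: May 21 2021.
The following Monday is May 24 2021.
The following Friday is May 28 2021.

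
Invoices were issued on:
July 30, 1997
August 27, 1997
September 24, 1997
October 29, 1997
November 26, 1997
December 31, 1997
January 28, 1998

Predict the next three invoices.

February 25, 1998; March 25, 1998; April 29, 1998

All Wednesdays; the gaps (28, 28, 35, 28, 35, 28) vary with month length.
This is the last Wednesday of each month.
Last Wednesday of February 1998: February 25, 1998.
Last Wednesday of March 1998: March 25, 1998.
April 1998 ends with Wednesday April 29, 1998.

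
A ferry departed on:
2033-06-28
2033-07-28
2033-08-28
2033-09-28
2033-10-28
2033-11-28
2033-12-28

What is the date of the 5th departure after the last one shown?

2034-05-28

Gaps: 30, 31, 31, 30, 31, 30 days — not constant. Every event is on the 28th of the month.
Pattern: the 28th of each month.
January 2034: 2034-01-28.
Next: February 2034 → 2034-02-28.
March 2034: 2034-03-28.
Next: April 2034 → 2034-04-28.
Next: May 2034 → 2034-05-28.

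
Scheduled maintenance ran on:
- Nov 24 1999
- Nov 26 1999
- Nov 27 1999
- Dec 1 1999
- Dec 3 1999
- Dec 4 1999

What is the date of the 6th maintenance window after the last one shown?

Dec 18 1999

Gaps: 2, 1, 4, 2, 1 days — not constant, but cyclic with period 3.
The events fall on every Wednesday, Friday and Saturday.
Next Wednesday: Dec 8 1999.
The following Friday is Dec 10 1999.
Next Saturday: Dec 11 1999.
Next Wednesday: Dec 15 1999.
Next Friday: Dec 17 1999.
Next Saturday: Dec 18 1999.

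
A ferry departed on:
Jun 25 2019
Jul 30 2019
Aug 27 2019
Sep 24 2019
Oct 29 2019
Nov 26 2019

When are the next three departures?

These are Tuesdays with 35, 28, 28, 35, 28-day gaps.
Each is the final Tuesday of its month — Jul 30 2019 is past the 28th, so '4th Tuesday' doesn't fit.
December 2019 ends with Tuesday Dec 31 2019.
January 2020 ends with Tuesday Jan 28 2020.
February 2020 ends with Tuesday Feb 25 2020.

Dec 31 2019, Jan 28 2020, Feb 25 2020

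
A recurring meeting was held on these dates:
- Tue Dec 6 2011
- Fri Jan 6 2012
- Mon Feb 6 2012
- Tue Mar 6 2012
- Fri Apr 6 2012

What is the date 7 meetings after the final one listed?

Gaps: 31, 31, 29, 31 days — not constant. Every event is on the 6th of the month.
Pattern: the 6th of each month.
May 2012: Sun May 6 2012.
Next: June 2012 → Wed Jun 6 2012.
July 2012: Fri Jul 6 2012.
Next: August 2012 → Mon Aug 6 2012.
September 2012: Thu Sep 6 2012.
Next: October 2012 → Sat Oct 6 2012.
Next: November 2012 → Tue Nov 6 2012.

Tue Nov 6 2012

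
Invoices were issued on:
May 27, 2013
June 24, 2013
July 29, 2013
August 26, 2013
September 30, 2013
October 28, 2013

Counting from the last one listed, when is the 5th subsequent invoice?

March 31, 2014

Every date is a Monday; gaps 28, 35, 28, 35, 28 days.
Each is the last Monday of its month (at least one falls on the 29th or later, ruling out '4th Monday').
Last Monday of November 2013: November 25, 2013.
Last Monday of December 2013: December 30, 2013.
Last Monday of January 2014: January 27, 2014.
February 2014 ends with Monday February 24, 2014.
March 2014 ends with Monday March 31, 2014.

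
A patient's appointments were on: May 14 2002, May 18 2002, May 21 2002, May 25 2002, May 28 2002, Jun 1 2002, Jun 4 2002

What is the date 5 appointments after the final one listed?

Jun 22 2002

Every event lands on a Tuesday or Saturday (gaps cycle 4, 3, 4, 3, 4, 3).
So the schedule is: every Tuesday and Saturday.
Next Saturday: Jun 8 2002.
The following Tuesday is Jun 11 2002.
Next Saturday: Jun 15 2002.
Next Tuesday: Jun 18 2002.
The following Saturday is Jun 22 2002.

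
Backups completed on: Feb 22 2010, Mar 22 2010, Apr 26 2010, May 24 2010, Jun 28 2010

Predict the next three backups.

All dates are Mondays, 28, 35, 28, 35 days apart.
Specifically, the 4th Monday of each month.
4th Monday of July 2010: Jul 26 2010.
August 2010 — 4th Monday is Aug 23 2010.
4th Monday of September 2010: Sep 27 2010.

Jul 26 2010, Aug 23 2010, Sep 27 2010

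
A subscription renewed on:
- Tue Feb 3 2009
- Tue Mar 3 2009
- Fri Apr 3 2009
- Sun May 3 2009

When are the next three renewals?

Wed Jun 3 2009, Fri Jul 3 2009, Mon Aug 3 2009

Each date is the 3rd; the gaps (28, 31, 30) track the month lengths.
The rule is the 3rd of each month.
Next: June 2009 → Wed Jun 3 2009.
Next: July 2009 → Fri Jul 3 2009.
Next: August 2009 → Mon Aug 3 2009.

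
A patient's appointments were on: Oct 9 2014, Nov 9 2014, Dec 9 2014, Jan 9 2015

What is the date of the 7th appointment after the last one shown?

Aug 9 2015

Each date is the 9th; the gaps (31, 30, 31) track the month lengths.
The rule is the 9th of each month.
February 2015: Feb 9 2015.
Next: March 2015 → Mar 9 2015.
April 2015: Apr 9 2015.
May 2015: May 9 2015.
June 2015: Jun 9 2015.
Next: July 2015 → Jul 9 2015.
August 2015: Aug 9 2015.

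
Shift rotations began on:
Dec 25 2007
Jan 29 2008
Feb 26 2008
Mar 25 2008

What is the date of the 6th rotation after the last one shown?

Sep 30 2008

Every date is a Tuesday; gaps 35, 28, 28 days.
Each is the last Tuesday of its month (at least one falls on the 29th or later, ruling out '4th Tuesday').
April 2008 ends with Tuesday Apr 29 2008.
May 2008 ends with Tuesday May 27 2008.
June 2008 ends with Tuesday Jun 24 2008.
July 2008 ends with Tuesday Jul 29 2008.
Last Tuesday of August 2008: Aug 26 2008.
September 2008 ends with Tuesday Sep 30 2008.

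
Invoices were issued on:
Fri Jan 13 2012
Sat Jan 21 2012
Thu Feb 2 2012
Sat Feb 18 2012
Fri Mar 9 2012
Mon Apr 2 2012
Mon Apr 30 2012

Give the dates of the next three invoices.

Fri Jun 1 2012, Sat Jul 7 2012, Thu Aug 16 2012

Gaps: 8, 12, 16, 20, 24, 28 days — each gap is 4 larger than the previous one.
Next gap: 32 days. Mon Apr 30 2012 + 32 days = Fri Jun 1 2012.
Next gap: 36 days. Fri Jun 1 2012 + 36 days = Sat Jul 7 2012.
Next gap: 40 days. Sat Jul 7 2012 + 40 days = Thu Aug 16 2012.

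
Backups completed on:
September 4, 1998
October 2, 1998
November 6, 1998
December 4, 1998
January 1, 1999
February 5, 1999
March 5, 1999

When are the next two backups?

April 2, 1999; May 7, 1999

Gaps: 28, 35, 28, 28, 35, 28 days — a mix of 28 and 35. Every date is a Friday.
Each is the 1st Friday of its month.
1st Friday of April 1999: April 2, 1999.
1st Friday of May 1999: May 7, 1999.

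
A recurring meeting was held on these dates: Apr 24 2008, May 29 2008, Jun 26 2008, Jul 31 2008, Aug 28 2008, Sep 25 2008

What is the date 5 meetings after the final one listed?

Feb 26 2009

All Thursdays; the gaps (35, 28, 35, 28, 28) vary with month length.
This is the last Thursday of each month.
Last Thursday of October 2008: Oct 30 2008.
Last Thursday of November 2008: Nov 27 2008.
December 2008 ends with Thursday Dec 25 2008.
Last Thursday of January 2009: Jan 29 2009.
Last Thursday of February 2009: Feb 26 2009.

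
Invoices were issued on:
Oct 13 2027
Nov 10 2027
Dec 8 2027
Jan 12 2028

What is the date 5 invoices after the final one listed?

Jun 14 2028

These are Wednesdays at 28- or 35-day spacing (28, 28, 35).
The pattern: 2nd Wednesday of the month.
February 2028 — 2nd Wednesday is Feb 9 2028.
March 2028 — 2nd Wednesday is Mar 8 2028.
2nd Wednesday of April 2028: Apr 12 2028.
2nd Wednesday of May 2028: May 10 2028.
2nd Wednesday of June 2028: Jun 14 2028.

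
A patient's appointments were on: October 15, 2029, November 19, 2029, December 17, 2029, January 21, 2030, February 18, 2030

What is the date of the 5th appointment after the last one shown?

These are Mondays at 28- or 35-day spacing (35, 28, 35, 28).
The pattern: 3rd Monday of the month.
March 2030 — 3rd Monday is March 18, 2030.
April 2030 — 3rd Monday is April 15, 2030.
3rd Monday of May 2030: May 20, 2030.
June 2030 — 3rd Monday is June 17, 2030.
3rd Monday of July 2030: July 15, 2030.

July 15, 2030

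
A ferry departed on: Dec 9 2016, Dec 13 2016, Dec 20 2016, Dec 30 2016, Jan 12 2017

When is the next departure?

Jan 28 2017

Intervals are 4, 7, 10, 13 days — an arithmetic progression with common difference 3.
Next gap: 16 days. Jan 12 2017 + 16 days = Jan 28 2017.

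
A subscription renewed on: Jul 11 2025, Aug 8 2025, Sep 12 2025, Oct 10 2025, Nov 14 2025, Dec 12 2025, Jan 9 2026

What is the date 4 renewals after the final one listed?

May 8 2026

Gaps: 28, 35, 28, 35, 28, 28 days — a mix of 28 and 35. Every date is a Friday.
Each is the 2nd Friday of its month.
February 2026 — 2nd Friday is Feb 13 2026.
2nd Friday of March 2026: Mar 13 2026.
April 2026 — 2nd Friday is Apr 10 2026.
May 2026 — 2nd Friday is May 8 2026.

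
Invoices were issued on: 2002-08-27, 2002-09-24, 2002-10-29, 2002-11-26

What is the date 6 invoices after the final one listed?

All Tuesdays; the gaps (28, 35, 28) vary with month length.
This is the last Tuesday of each month.
Last Tuesday of December 2002: 2002-12-31.
January 2003 ends with Tuesday 2003-01-28.
February 2003 ends with Tuesday 2003-02-25.
March 2003 ends with Tuesday 2003-03-25.
April 2003 ends with Tuesday 2003-04-29.
May 2003 ends with Tuesday 2003-05-27.

2003-05-27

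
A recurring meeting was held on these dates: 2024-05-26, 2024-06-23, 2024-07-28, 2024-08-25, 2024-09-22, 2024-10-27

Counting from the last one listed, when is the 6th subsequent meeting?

All dates are Sundays, 28, 35, 28, 28, 35 days apart.
Specifically, the 4th Sunday of each month.
November 2024 — 4th Sunday is 2024-11-24.
December 2024 — 4th Sunday is 2024-12-22.
January 2025 — 4th Sunday is 2025-01-26.
4th Sunday of February 2025: 2025-02-23.
March 2025 — 4th Sunday is 2025-03-23.
4th Sunday of April 2025: 2025-04-27.

2025-04-27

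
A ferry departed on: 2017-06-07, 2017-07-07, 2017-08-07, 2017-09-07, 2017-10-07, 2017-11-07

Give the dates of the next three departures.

2017-12-07, 2018-01-07, 2018-02-07

The day-of-month is always 7 (30, 31, 31, 30, 31 days between events).
So this recurs on the 7th of each month.
December 2017: 2017-12-07.
Next: January 2018 → 2018-01-07.
Next: February 2018 → 2018-02-07.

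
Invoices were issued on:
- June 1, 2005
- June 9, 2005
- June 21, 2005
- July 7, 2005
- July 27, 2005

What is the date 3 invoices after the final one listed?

October 19, 2005

Intervals are 8, 12, 16, 20 days — an arithmetic progression with common difference 4.
Next gap: 24 days. July 27, 2005 + 24 days = August 20, 2005.
Next gap: 28 days. August 20, 2005 + 28 days = September 17, 2005.
Next gap: 32 days. September 17, 2005 + 32 days = October 19, 2005.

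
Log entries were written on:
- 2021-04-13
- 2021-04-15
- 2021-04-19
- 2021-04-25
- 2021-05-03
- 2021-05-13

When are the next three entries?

Intervals are 2, 4, 6, 8, 10 days — an arithmetic progression with common difference 2.
Next gap: 12 days. 2021-05-13 + 12 days = 2021-05-25.
Next gap: 14 days. 2021-05-25 + 14 days = 2021-06-08.
Next gap: 16 days. 2021-06-08 + 16 days = 2021-06-24.

2021-05-25, 2021-06-08, 2021-06-24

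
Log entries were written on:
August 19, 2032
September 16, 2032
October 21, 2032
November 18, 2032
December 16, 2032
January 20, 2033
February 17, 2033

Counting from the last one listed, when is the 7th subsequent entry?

September 15, 2033

Gaps: 28, 35, 28, 28, 35, 28 days — a mix of 28 and 35. Every date is a Thursday.
Each is the 3rd Thursday of its month.
March 2033 — 3rd Thursday is March 17, 2033.
April 2033 — 3rd Thursday is April 21, 2033.
3rd Thursday of May 2033: May 19, 2033.
3rd Thursday of June 2033: June 16, 2033.
3rd Thursday of July 2033: July 21, 2033.
August 2033 — 3rd Thursday is August 18, 2033.
3rd Thursday of September 2033: September 15, 2033.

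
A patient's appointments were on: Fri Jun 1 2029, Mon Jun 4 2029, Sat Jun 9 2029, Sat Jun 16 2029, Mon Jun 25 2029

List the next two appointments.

Gaps: 3, 5, 7, 9 days — each gap is 2 larger than the previous one.
Next gap: 11 days. Mon Jun 25 2029 + 11 days = Fri Jul 6 2029.
Next gap: 13 days. Fri Jul 6 2029 + 13 days = Thu Jul 19 2029.

Fri Jul 6 2029, Thu Jul 19 2029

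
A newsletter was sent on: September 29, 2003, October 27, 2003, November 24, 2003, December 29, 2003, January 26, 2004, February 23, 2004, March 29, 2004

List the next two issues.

April 26, 2004; May 31, 2004

All Mondays; the gaps (28, 28, 35, 28, 28, 35) vary with month length.
This is the last Monday of each month.
Last Monday of April 2004: April 26, 2004.
May 2004 ends with Monday May 31, 2004.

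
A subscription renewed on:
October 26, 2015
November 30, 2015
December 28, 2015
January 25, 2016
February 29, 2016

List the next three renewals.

Every date is a Monday; gaps 35, 28, 28, 35 days.
Each is the last Monday of its month (at least one falls on the 29th or later, ruling out '4th Monday').
Last Monday of March 2016: March 28, 2016.
April 2016 ends with Monday April 25, 2016.
Last Monday of May 2016: May 30, 2016.

March 28, 2016; April 25, 2016; May 30, 2016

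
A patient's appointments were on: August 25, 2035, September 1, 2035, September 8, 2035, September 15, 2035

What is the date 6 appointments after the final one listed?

The spacing is 7, 7, 7 days — always 7 days.
September 15, 2035 + 7 days = September 22, 2035.
September 22, 2035 + 7 days = September 29, 2035.
September 29, 2035 + 7 days = October 6, 2035.
October 6, 2035 + 7 days = October 13, 2035.
October 13, 2035 + 7 days = October 20, 2035.
October 20, 2035 + 7 days = October 27, 2035.

October 27, 2035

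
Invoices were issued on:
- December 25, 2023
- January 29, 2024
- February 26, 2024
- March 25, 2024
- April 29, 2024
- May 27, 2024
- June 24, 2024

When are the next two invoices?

July 29, 2024; August 26, 2024

All Mondays; the gaps (35, 28, 28, 35, 28, 28) vary with month length.
This is the last Monday of each month.
July 2024 ends with Monday July 29, 2024.
Last Monday of August 2024: August 26, 2024.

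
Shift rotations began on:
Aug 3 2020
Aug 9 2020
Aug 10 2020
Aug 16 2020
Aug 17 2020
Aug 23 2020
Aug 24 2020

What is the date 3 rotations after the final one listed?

Every event lands on a Monday or Sunday (gaps cycle 6, 1, 6, 1, 6, 1).
So the schedule is: every Monday and Sunday.
The following Sunday is Aug 30 2020.
The following Monday is Aug 31 2020.
Next Sunday: Sep 6 2020.

Sep 6 2020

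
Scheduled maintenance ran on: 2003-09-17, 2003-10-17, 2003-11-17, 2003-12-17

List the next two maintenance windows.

2004-01-17, 2004-02-17

Gaps: 30, 31, 30 days — not constant. Every event is on the 17th of the month.
Pattern: the 17th of each month.
Next: January 2004 → 2004-01-17.
Next: February 2004 → 2004-02-17.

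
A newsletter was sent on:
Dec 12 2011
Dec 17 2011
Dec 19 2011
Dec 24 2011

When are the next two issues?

The gap pattern 5, 2, 5 repeats every 2 events.
These are the Mondays and Saturdays of each week.
The following Monday is Dec 26 2011.
The following Saturday is Dec 31 2011.

Dec 26 2011, Dec 31 2011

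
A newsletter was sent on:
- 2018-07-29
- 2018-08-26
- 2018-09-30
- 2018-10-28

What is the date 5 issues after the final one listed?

2019-03-31

These are Sundays with 28, 35, 28-day gaps.
Each is the final Sunday of its month — 2018-07-29 is past the 28th, so '4th Sunday' doesn't fit.
November 2018 ends with Sunday 2018-11-25.
December 2018 ends with Sunday 2018-12-30.
Last Sunday of January 2019: 2019-01-27.
Last Sunday of February 2019: 2019-02-24.
Last Sunday of March 2019: 2019-03-31.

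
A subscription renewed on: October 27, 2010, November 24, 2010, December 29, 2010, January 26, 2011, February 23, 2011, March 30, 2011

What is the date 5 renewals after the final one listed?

August 31, 2011

All Wednesdays; the gaps (28, 35, 28, 28, 35) vary with month length.
This is the last Wednesday of each month.
Last Wednesday of April 2011: April 27, 2011.
May 2011 ends with Wednesday May 25, 2011.
June 2011 ends with Wednesday June 29, 2011.
July 2011 ends with Wednesday July 27, 2011.
Last Wednesday of August 2011: August 31, 2011.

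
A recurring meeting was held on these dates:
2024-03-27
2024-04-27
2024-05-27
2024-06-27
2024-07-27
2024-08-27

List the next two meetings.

2024-09-27, 2024-10-27

Each date is the 27th; the gaps (31, 30, 31, 30, 31) track the month lengths.
The rule is the 27th of each month.
Next: September 2024 → 2024-09-27.
October 2024: 2024-10-27.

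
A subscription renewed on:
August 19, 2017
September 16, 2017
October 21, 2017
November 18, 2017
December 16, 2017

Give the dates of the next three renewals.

Gaps: 28, 35, 28, 28 days — a mix of 28 and 35. Every date is a Saturday.
Each is the 3rd Saturday of its month.
3rd Saturday of January 2018: January 20, 2018.
February 2018 — 3rd Saturday is February 17, 2018.
3rd Saturday of March 2018: March 17, 2018.

January 20, 2018; February 17, 2018; March 17, 2018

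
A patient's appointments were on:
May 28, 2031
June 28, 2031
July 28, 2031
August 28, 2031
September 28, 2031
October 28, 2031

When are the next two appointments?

The day-of-month is always 28 (31, 30, 31, 31, 30 days between events).
So this recurs on the 28th of each month.
Next: November 2031 → November 28, 2031.
Next: December 2031 → December 28, 2031.

November 28, 2031; December 28, 2031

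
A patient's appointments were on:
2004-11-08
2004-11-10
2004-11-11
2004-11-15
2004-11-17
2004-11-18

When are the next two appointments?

Gaps: 2, 1, 4, 2, 1 days — not constant, but cyclic with period 3.
The events fall on every Monday, Wednesday and Thursday.
The following Monday is 2004-11-22.
Next Wednesday: 2004-11-24.

2004-11-22, 2004-11-24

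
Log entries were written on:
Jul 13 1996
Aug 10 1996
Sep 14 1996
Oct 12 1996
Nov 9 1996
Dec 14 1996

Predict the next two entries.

These are Saturdays at 28- or 35-day spacing (28, 35, 28, 28, 35).
The pattern: 2nd Saturday of the month.
2nd Saturday of January 1997: Jan 11 1997.
February 1997 — 2nd Saturday is Feb 8 1997.

Jan 11 1997, Feb 8 1997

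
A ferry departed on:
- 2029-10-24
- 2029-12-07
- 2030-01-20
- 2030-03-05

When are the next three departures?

2030-04-18, 2030-06-01, 2030-07-15

The spacing is 44, 44, 44 days — always 44 days.
2030-03-05 + 44 days = 2030-04-18.
2030-04-18 + 44 days = 2030-06-01.
2030-06-01 + 44 days = 2030-07-15.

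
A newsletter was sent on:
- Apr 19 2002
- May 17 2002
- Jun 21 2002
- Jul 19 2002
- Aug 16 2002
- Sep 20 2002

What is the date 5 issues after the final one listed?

Feb 21 2003

Gaps: 28, 35, 28, 28, 35 days — a mix of 28 and 35. Every date is a Friday.
Each is the 3rd Friday of its month.
October 2002 — 3rd Friday is Oct 18 2002.
3rd Friday of November 2002: Nov 15 2002.
December 2002 — 3rd Friday is Dec 20 2002.
January 2003 — 3rd Friday is Jan 17 2003.
3rd Friday of February 2003: Feb 21 2003.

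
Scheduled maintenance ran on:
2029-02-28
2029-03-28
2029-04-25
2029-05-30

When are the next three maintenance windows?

2029-06-27, 2029-07-25, 2029-08-29

Every date is a Wednesday; gaps 28, 28, 35 days.
Each is the last Wednesday of its month (at least one falls on the 29th or later, ruling out '4th Wednesday').
June 2029 ends with Wednesday 2029-06-27.
July 2029 ends with Wednesday 2029-07-25.
August 2029 ends with Wednesday 2029-08-29.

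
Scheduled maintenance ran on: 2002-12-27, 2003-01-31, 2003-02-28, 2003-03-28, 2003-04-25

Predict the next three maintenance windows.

2003-05-30, 2003-06-27, 2003-07-25

Every date is a Friday; gaps 35, 28, 28, 28 days.
Each is the last Friday of its month (at least one falls on the 29th or later, ruling out '4th Friday').
May 2003 ends with Friday 2003-05-30.
Last Friday of June 2003: 2003-06-27.
Last Friday of July 2003: 2003-07-25.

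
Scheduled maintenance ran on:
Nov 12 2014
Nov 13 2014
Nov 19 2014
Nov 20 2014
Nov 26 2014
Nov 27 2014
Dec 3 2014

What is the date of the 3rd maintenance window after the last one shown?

Dec 11 2014

Gaps: 1, 6, 1, 6, 1, 6 days — not constant, but cyclic with period 2.
The events fall on every Wednesday and Thursday.
The following Thursday is Dec 4 2014.
Next Wednesday: Dec 10 2014.
Next Thursday: Dec 11 2014.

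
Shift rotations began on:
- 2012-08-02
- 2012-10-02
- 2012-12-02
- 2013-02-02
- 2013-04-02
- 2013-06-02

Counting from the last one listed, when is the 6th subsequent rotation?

2014-06-02

Gaps: 61, 61, 62, 59, 61 days — not constant. Every event is on the 2nd of the month.
Pattern: the 2nd of every 2 months.
Next: August 2013 → 2013-08-02.
Next: October 2013 → 2013-10-02.
Next: December 2013 → 2013-12-02.
Next: February 2014 → 2014-02-02.
Next: April 2014 → 2014-04-02.
Next: June 2014 → 2014-06-02.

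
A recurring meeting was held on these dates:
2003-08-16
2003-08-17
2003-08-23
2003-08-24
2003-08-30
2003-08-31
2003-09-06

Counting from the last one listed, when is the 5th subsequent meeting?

2003-09-21

Every event lands on a Saturday or Sunday (gaps cycle 1, 6, 1, 6, 1, 6).
So the schedule is: every Saturday and Sunday.
Next Sunday: 2003-09-07.
The following Saturday is 2003-09-13.
Next Sunday: 2003-09-14.
Next Saturday: 2003-09-20.
Next Sunday: 2003-09-21.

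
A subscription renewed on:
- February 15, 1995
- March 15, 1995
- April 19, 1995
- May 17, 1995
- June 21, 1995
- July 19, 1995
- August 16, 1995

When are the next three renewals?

September 20, 1995; October 18, 1995; November 15, 1995

Gaps: 28, 35, 28, 35, 28, 28 days — a mix of 28 and 35. Every date is a Wednesday.
Each is the 3rd Wednesday of its month.
September 1995 — 3rd Wednesday is September 20, 1995.
3rd Wednesday of October 1995: October 18, 1995.
November 1995 — 3rd Wednesday is November 15, 1995.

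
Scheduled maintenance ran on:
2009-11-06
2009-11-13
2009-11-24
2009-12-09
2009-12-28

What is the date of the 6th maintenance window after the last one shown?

Gaps: 7, 11, 15, 19 days — each gap is 4 larger than the previous one.
Next gap: 23 days. 2009-12-28 + 23 days = 2010-01-20.
Next gap: 27 days. 2010-01-20 + 27 days = 2010-02-16.
Next gap: 31 days. 2010-02-16 + 31 days = 2010-03-19.
Next gap: 35 days. 2010-03-19 + 35 days = 2010-04-23.
Next gap: 39 days. 2010-04-23 + 39 days = 2010-06-01.
Next gap: 43 days. 2010-06-01 + 43 days = 2010-07-14.

2010-07-14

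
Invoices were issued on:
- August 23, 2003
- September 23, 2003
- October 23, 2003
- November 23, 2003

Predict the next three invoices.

December 23, 2003; January 23, 2004; February 23, 2004

Each date is the 23rd; the gaps (31, 30, 31) track the month lengths.
The rule is the 23rd of each month.
Next: December 2003 → December 23, 2003.
Next: January 2004 → January 23, 2004.
February 2004: February 23, 2004.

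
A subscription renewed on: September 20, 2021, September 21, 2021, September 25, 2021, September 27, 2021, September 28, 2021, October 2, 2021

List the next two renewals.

Every event lands on a Monday or Tuesday or Saturday (gaps cycle 1, 4, 2, 1, 4).
So the schedule is: every Monday, Tuesday and Saturday.
The following Monday is October 4, 2021.
The following Tuesday is October 5, 2021.

October 4, 2021; October 5, 2021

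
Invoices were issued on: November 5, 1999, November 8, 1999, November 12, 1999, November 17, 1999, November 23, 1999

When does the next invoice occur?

November 30, 1999

The spacing grows by 1 each time: 3, 4, 5, 6 days.
Next gap: 7 days. November 23, 1999 + 7 days = November 30, 1999.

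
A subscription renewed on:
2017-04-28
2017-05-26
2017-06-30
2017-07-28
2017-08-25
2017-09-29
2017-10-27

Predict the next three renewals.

Every date is a Friday; gaps 28, 35, 28, 28, 35, 28 days.
Each is the last Friday of its month (at least one falls on the 29th or later, ruling out '4th Friday').
Last Friday of November 2017: 2017-11-24.
Last Friday of December 2017: 2017-12-29.
January 2018 ends with Friday 2018-01-26.

2017-11-24, 2017-12-29, 2018-01-26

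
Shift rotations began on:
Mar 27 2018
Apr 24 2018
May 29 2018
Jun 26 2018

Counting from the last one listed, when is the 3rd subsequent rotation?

Sep 25 2018

Every date is a Tuesday; gaps 28, 35, 28 days.
Each is the last Tuesday of its month (at least one falls on the 29th or later, ruling out '4th Tuesday').
July 2018 ends with Tuesday Jul 31 2018.
Last Tuesday of August 2018: Aug 28 2018.
Last Tuesday of September 2018: Sep 25 2018.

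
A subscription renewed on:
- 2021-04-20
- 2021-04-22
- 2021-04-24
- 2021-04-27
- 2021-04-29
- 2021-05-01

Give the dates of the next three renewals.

Gaps: 2, 2, 3, 2, 2 days — not constant, but cyclic with period 3.
The events fall on every Tuesday, Thursday and Saturday.
Next Tuesday: 2021-05-04.
The following Thursday is 2021-05-06.
Next Saturday: 2021-05-08.

2021-05-04, 2021-05-06, 2021-05-08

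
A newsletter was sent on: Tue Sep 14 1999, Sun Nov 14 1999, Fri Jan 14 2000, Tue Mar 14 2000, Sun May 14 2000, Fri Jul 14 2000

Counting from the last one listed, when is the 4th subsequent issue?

Each date is the 14th; the gaps (61, 61, 60, 61, 61) track the month lengths.
The rule is the 14th of every 2 months.
Next: September 2000 → Thu Sep 14 2000.
November 2000: Tue Nov 14 2000.
January 2001: Sun Jan 14 2001.
March 2001: Wed Mar 14 2001.

Wed Mar 14 2001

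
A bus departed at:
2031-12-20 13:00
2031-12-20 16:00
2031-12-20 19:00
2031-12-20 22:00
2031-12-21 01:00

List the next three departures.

2031-12-21 04:00, 2031-12-21 07:00, 2031-12-21 10:00

The interval is a steady 3 hours (3, 3, 3, 3).
2031-12-21 01:00 + 3 h = 2031-12-21 04:00.
2031-12-21 04:00 + 3 h = 2031-12-21 07:00.
2031-12-21 07:00 + 3 h = 2031-12-21 10:00.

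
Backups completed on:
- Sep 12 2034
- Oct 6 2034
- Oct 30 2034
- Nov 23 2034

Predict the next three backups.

Dec 17 2034, Jan 10 2035, Feb 3 2035

Gaps between consecutive events: 24, 24, 24 days — a constant 24-day interval.
Nov 23 2034 + 24 days = Dec 17 2034.
Dec 17 2034 + 24 days = Jan 10 2035.
Jan 10 2035 + 24 days = Feb 3 2035.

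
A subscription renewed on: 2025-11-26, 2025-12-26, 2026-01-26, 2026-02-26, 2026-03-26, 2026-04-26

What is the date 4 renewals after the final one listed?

Gaps: 30, 31, 31, 28, 31 days — not constant. Every event is on the 26th of the month.
Pattern: the 26th of each month.
May 2026: 2026-05-26.
Next: June 2026 → 2026-06-26.
Next: July 2026 → 2026-07-26.
Next: August 2026 → 2026-08-26.

2026-08-26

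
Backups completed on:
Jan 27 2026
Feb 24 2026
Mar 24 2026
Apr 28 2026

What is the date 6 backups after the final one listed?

Gaps: 28, 28, 35 days — a mix of 28 and 35. Every date is a Tuesday.
Each is the 4th Tuesday of its month.
4th Tuesday of May 2026: May 26 2026.
4th Tuesday of June 2026: Jun 23 2026.
July 2026 — 4th Tuesday is Jul 28 2026.
August 2026 — 4th Tuesday is Aug 25 2026.
4th Tuesday of September 2026: Sep 22 2026.
4th Tuesday of October 2026: Oct 27 2026.

Oct 27 2026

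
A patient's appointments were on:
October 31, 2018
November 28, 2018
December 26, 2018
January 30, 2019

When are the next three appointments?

These are Wednesdays with 28, 28, 35-day gaps.
Each is the final Wednesday of its month — October 31, 2018 is past the 28th, so '4th Wednesday' doesn't fit.
Last Wednesday of February 2019: February 27, 2019.
March 2019 ends with Wednesday March 27, 2019.
April 2019 ends with Wednesday April 24, 2019.

February 27, 2019; March 27, 2019; April 24, 2019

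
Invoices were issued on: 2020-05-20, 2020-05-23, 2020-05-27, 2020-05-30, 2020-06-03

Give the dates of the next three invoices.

Gaps: 3, 4, 3, 4 days — not constant, but cyclic with period 2.
The events fall on every Wednesday and Saturday.
Next Saturday: 2020-06-06.
Next Wednesday: 2020-06-10.
Next Saturday: 2020-06-13.

2020-06-06, 2020-06-10, 2020-06-13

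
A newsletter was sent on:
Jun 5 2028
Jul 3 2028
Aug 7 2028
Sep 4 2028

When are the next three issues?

Oct 2 2028, Nov 6 2028, Dec 4 2028

These are Mondays at 28- or 35-day spacing (28, 35, 28).
The pattern: 1st Monday of the month.
1st Monday of October 2028: Oct 2 2028.
November 2028 — 1st Monday is Nov 6 2028.
1st Monday of December 2028: Dec 4 2028.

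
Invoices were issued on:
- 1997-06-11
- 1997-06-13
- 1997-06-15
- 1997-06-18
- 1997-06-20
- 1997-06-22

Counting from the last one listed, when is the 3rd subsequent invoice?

1997-06-29

Every event lands on a Wednesday or Friday or Sunday (gaps cycle 2, 2, 3, 2, 2).
So the schedule is: every Wednesday, Friday and Sunday.
Next Wednesday: 1997-06-25.
Next Friday: 1997-06-27.
The following Sunday is 1997-06-29.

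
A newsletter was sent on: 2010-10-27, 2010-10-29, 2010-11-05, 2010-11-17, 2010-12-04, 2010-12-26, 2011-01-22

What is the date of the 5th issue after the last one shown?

Intervals are 2, 7, 12, 17, 22, 27 days — an arithmetic progression with common difference 5.
Next gap: 32 days. 2011-01-22 + 32 days = 2011-02-23.
Next gap: 37 days. 2011-02-23 + 37 days = 2011-04-01.
Next gap: 42 days. 2011-04-01 + 42 days = 2011-05-13.
Next gap: 47 days. 2011-05-13 + 47 days = 2011-06-29.
Next gap: 52 days. 2011-06-29 + 52 days = 2011-08-20.

2011-08-20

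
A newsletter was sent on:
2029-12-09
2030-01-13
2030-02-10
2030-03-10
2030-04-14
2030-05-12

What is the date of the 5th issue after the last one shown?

These are Sundays at 28- or 35-day spacing (35, 28, 28, 35, 28).
The pattern: 2nd Sunday of the month.
2nd Sunday of June 2030: 2030-06-09.
2nd Sunday of July 2030: 2030-07-14.
2nd Sunday of August 2030: 2030-08-11.
September 2030 — 2nd Sunday is 2030-09-08.
2nd Sunday of October 2030: 2030-10-13.

2030-10-13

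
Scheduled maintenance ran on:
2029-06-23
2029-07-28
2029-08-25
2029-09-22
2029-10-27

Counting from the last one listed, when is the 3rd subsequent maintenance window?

These are Saturdays at 28- or 35-day spacing (35, 28, 28, 35).
The pattern: 4th Saturday of the month.
November 2029 — 4th Saturday is 2029-11-24.
December 2029 — 4th Saturday is 2029-12-22.
January 2030 — 4th Saturday is 2030-01-26.

2030-01-26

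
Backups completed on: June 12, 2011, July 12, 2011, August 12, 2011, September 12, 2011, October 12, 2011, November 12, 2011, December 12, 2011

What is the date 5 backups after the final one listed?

Each date is the 12th; the gaps (30, 31, 31, 30, 31, 30) track the month lengths.
The rule is the 12th of each month.
January 2012: January 12, 2012.
Next: February 2012 → February 12, 2012.
Next: March 2012 → March 12, 2012.
April 2012: April 12, 2012.
May 2012: May 12, 2012.

May 12, 2012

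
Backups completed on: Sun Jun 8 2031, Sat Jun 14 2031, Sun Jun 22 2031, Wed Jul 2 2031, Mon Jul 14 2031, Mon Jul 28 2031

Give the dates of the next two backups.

Wed Aug 13 2031, Sun Aug 31 2031

Intervals are 6, 8, 10, 12, 14 days — an arithmetic progression with common difference 2.
Next gap: 16 days. Mon Jul 28 2031 + 16 days = Wed Aug 13 2031.
Next gap: 18 days. Wed Aug 13 2031 + 18 days = Sun Aug 31 2031.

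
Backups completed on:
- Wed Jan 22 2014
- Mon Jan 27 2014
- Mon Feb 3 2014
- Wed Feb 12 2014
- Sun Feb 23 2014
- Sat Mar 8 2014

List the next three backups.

The spacing grows by 2 each time: 5, 7, 9, 11, 13 days.
Next gap: 15 days. Sat Mar 8 2014 + 15 days = Sun Mar 23 2014.
Next gap: 17 days. Sun Mar 23 2014 + 17 days = Wed Apr 9 2014.
Next gap: 19 days. Wed Apr 9 2014 + 19 days = Mon Apr 28 2014.

Sun Mar 23 2014, Wed Apr 9 2014, Mon Apr 28 2014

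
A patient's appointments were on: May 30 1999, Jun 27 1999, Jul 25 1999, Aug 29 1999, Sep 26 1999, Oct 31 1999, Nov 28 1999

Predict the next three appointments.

Dec 26 1999, Jan 30 2000, Feb 27 2000

Every date is a Sunday; gaps 28, 28, 35, 28, 35, 28 days.
Each is the last Sunday of its month (at least one falls on the 29th or later, ruling out '4th Sunday').
December 1999 ends with Sunday Dec 26 1999.
Last Sunday of January 2000: Jan 30 2000.
February 2000 ends with Sunday Feb 27 2000.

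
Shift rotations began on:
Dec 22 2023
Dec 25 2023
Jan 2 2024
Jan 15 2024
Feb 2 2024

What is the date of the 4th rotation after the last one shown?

Jun 3 2024

The spacing grows by 5 each time: 3, 8, 13, 18 days.
Next gap: 23 days. Feb 2 2024 + 23 days = Feb 25 2024.
Next gap: 28 days. Feb 25 2024 + 28 days = Mar 24 2024.
Next gap: 33 days. Mar 24 2024 + 33 days = Apr 26 2024.
Next gap: 38 days. Apr 26 2024 + 38 days = Jun 3 2024.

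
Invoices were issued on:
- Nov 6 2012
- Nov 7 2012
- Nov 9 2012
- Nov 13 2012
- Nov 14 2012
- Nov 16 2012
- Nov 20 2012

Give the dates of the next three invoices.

Gaps: 1, 2, 4, 1, 2, 4 days — not constant, but cyclic with period 3.
The events fall on every Tuesday, Wednesday and Friday.
The following Wednesday is Nov 21 2012.
Next Friday: Nov 23 2012.
The following Tuesday is Nov 27 2012.

Nov 21 2012, Nov 23 2012, Nov 27 2012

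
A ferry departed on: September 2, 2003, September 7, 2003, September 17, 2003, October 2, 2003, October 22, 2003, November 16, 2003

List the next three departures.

December 16, 2003; January 20, 2004; February 29, 2004

Intervals are 5, 10, 15, 20, 25 days — an arithmetic progression with common difference 5.
Next gap: 30 days. November 16, 2003 + 30 days = December 16, 2003.
Next gap: 35 days. December 16, 2003 + 35 days = January 20, 2004.
Next gap: 40 days. January 20, 2004 + 40 days = February 29, 2004.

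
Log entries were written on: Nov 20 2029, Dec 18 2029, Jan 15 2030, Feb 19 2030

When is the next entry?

Mar 19 2030

All dates are Tuesdays, 28, 28, 35 days apart.
Specifically, the 3rd Tuesday of each month.
March 2030 — 3rd Tuesday is Mar 19 2030.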